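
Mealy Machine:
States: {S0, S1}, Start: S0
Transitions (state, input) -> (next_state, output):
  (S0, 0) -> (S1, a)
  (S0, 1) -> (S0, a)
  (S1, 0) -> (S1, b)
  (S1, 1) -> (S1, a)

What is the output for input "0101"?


Step-by-step:
  (S0, 0) -> (S1, a)
  (S1, 1) -> (S1, a)
  (S1, 0) -> (S1, b)
  (S1, 1) -> (S1, a)

"aaba"


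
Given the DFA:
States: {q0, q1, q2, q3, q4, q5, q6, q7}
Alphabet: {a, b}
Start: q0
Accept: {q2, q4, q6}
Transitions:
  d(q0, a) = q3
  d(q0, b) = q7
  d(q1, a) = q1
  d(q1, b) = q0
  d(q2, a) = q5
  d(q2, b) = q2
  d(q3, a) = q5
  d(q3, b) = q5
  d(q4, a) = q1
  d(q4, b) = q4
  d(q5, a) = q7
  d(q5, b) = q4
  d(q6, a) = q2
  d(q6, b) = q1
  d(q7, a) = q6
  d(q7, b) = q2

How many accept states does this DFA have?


Accept states listed: {q2, q4, q6}
Counting: q2(1) q4(2) q6(3)

3


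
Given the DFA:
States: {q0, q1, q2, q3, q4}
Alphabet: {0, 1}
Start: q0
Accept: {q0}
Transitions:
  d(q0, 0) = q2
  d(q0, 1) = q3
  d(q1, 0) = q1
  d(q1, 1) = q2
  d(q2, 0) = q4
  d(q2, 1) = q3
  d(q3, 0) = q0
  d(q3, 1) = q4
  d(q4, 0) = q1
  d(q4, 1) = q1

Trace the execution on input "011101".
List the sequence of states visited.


Input: 011101
d(q0, 0) = q2
d(q2, 1) = q3
d(q3, 1) = q4
d(q4, 1) = q1
d(q1, 0) = q1
d(q1, 1) = q2


q0 -> q2 -> q3 -> q4 -> q1 -> q1 -> q2


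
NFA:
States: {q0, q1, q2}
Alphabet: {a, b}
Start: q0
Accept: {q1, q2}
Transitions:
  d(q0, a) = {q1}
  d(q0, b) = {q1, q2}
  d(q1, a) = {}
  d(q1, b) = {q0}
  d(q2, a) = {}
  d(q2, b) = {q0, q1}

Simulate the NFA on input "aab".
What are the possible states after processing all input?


Start: {q0}
  --a--> {q1}
  --a--> {}
  --b--> {}

{} (empty set, no valid transitions)


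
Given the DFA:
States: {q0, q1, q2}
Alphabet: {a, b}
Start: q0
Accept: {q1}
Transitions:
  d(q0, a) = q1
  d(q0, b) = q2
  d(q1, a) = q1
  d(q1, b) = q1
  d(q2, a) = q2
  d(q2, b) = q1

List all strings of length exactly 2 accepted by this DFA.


All strings of length 2: 4 total
Accepted: 3

"aa", "ab", "bb"


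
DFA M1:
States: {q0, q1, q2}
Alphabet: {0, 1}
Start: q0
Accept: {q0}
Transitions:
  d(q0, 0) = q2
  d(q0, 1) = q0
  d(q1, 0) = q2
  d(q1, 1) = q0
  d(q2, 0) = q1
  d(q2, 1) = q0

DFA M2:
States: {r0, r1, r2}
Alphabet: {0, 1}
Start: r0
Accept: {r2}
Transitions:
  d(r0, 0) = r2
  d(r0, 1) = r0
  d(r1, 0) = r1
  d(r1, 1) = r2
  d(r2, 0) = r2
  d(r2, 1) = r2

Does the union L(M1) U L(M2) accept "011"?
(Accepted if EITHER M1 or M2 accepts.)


M1: final=q0 accepted=True
M2: final=r2 accepted=True

Yes, union accepts


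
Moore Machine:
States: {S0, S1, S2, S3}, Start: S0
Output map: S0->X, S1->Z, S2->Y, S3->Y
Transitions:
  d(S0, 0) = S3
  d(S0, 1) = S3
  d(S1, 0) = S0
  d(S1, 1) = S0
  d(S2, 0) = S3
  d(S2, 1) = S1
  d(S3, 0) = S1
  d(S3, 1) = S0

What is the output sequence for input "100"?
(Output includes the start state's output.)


Start: S0 (output X)
  --1--> S3 (output Y)
  --0--> S1 (output Z)
  --0--> S0 (output X)

"XYZX"


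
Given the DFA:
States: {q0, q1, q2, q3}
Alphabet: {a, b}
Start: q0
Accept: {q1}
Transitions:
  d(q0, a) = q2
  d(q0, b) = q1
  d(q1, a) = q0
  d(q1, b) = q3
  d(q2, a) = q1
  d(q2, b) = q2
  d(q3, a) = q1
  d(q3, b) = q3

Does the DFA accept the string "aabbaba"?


Trace: q0 -> q2 -> q1 -> q3 -> q3 -> q1 -> q3 -> q1
Final state: q1
Accept states: {q1}

Yes, accepted (final state q1 is an accept state)


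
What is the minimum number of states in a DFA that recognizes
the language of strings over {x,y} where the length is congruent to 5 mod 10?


States track (length) mod 10.
Need 10 states: one per remainder 0..9; accept = remainder 5.

10


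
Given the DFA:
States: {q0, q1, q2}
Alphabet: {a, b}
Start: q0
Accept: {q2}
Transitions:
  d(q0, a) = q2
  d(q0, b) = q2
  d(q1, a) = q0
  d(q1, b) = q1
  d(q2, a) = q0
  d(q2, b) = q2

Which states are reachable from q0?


BFS from q0:
  layer 0: {q0}
  layer 1: {q2}

{q0, q2}


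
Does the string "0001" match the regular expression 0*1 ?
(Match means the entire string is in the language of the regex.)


|string| = 4; first = '0'; last = '1'

Yes, "0001" matches 0*1


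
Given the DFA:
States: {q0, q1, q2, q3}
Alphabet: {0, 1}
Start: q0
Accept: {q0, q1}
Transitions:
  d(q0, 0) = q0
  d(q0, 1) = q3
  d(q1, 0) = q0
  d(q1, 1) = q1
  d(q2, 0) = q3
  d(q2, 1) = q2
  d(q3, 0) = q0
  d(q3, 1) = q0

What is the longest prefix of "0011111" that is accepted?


Run the DFA, marking each prefix where the state is accepting:
  "" -> q0 [accept]
  "0" -> q0 [accept]
  "00" -> q0 [accept]
  "001" -> q3 [reject]
  "0011" -> q0 [accept]
  "00111" -> q3 [reject]
  "001111" -> q0 [accept]
  "0011111" -> q3 [reject]

"001111"


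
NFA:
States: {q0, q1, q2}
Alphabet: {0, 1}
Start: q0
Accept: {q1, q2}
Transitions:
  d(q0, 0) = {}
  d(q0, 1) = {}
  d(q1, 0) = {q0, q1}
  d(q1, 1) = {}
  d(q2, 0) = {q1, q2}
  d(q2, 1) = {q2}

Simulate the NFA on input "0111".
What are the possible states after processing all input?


Start: {q0}
  --0--> {}
  --1--> {}
  --1--> {}
  --1--> {}

{} (empty set, no valid transitions)


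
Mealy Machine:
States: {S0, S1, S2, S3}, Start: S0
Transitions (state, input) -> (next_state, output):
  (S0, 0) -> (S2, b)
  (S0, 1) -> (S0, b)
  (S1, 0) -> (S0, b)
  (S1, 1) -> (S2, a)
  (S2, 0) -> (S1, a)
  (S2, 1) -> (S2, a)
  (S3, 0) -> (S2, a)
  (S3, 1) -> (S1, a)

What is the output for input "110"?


Step-by-step:
  (S0, 1) -> (S0, b)
  (S0, 1) -> (S0, b)
  (S0, 0) -> (S2, b)

"bbb"


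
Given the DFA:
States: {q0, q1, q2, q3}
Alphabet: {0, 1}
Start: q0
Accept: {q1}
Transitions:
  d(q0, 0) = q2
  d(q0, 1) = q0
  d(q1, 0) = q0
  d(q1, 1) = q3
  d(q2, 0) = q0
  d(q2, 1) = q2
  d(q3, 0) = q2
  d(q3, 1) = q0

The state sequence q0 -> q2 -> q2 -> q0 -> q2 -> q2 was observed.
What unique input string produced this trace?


Trace back each transition to find the symbol:
  q0 --[0]--> q2
  q2 --[1]--> q2
  q2 --[0]--> q0
  q0 --[0]--> q2
  q2 --[1]--> q2

"01001"


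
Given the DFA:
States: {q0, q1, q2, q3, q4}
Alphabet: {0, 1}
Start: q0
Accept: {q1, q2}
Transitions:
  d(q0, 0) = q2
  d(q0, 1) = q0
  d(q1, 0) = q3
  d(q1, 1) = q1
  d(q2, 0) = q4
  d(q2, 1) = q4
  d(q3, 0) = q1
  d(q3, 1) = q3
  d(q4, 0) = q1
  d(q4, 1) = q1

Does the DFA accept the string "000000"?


Trace: q0 -> q2 -> q4 -> q1 -> q3 -> q1 -> q3
Final state: q3
Accept states: {q1, q2}

No, rejected (final state q3 is not an accept state)


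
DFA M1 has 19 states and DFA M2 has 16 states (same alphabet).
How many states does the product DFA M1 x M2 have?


Product construction pairs every M1 state with every M2 state.
19 * 16 = 304

304


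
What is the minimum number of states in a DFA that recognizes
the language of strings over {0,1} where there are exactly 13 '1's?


States: count = 0, 1, ..., 13 (that's 14 states), plus a dead state for count > 13.
Total: 14 + 1 = 15. Accept = count-13 state.

15


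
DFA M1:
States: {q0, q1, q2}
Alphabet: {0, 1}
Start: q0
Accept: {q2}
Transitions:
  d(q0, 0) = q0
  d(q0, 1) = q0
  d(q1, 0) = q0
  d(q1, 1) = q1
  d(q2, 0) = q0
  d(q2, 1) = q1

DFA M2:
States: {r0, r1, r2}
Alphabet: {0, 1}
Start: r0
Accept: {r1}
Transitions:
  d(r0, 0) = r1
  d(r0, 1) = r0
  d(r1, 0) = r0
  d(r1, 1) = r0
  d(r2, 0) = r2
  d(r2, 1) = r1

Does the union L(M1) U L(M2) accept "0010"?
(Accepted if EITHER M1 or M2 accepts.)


M1: final=q0 accepted=False
M2: final=r1 accepted=True

Yes, union accepts


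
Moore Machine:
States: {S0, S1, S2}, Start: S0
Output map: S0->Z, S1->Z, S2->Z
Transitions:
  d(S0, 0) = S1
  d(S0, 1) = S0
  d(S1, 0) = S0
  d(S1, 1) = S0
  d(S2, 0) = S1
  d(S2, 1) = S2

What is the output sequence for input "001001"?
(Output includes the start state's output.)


Start: S0 (output Z)
  --0--> S1 (output Z)
  --0--> S0 (output Z)
  --1--> S0 (output Z)
  --0--> S1 (output Z)
  --0--> S0 (output Z)
  --1--> S0 (output Z)

"ZZZZZZZ"


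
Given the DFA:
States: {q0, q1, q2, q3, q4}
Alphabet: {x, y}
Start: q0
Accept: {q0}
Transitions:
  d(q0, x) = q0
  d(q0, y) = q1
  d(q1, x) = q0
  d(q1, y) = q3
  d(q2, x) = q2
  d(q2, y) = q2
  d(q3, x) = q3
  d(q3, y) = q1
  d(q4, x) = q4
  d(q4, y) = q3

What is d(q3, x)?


Looking up transition d(q3, x)

q3


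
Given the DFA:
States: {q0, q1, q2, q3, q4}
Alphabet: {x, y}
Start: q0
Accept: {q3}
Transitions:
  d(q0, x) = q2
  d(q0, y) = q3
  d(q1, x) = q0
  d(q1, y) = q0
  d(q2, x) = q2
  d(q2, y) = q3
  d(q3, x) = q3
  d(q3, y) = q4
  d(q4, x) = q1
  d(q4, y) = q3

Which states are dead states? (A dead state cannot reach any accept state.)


Forward reachability from each state:
  q0 -> reaches accept state q3 (live)
  q1 -> reaches accept state q3 (live)
  q2 -> reaches accept state q3 (live)
  q3 -> reaches accept state q3 (live)
  q4 -> reaches accept state q3 (live)

None (all states can reach an accept state)


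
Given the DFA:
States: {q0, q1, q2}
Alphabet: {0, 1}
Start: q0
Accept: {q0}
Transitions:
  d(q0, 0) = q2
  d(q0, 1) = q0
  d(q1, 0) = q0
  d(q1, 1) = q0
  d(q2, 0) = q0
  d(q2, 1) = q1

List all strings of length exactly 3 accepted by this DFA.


All strings of length 3: 8 total
Accepted: 5

"001", "010", "011", "100", "111"


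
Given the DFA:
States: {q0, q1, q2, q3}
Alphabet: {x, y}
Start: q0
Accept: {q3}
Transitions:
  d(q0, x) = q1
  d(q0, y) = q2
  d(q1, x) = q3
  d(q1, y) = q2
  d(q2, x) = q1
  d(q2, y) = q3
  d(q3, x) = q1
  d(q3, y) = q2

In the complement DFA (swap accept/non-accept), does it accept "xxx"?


Trace: q0 -> q1 -> q3 -> q1
Final: q1
Original accept: {q3}
Complement: q1 is not in original accept

Yes, complement accepts (original rejects)


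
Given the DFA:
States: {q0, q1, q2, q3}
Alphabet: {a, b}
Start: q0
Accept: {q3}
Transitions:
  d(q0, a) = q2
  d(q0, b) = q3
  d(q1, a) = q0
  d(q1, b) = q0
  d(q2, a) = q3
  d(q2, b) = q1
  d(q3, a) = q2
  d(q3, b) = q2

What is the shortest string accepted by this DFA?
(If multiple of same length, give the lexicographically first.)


BFS by string length (lex-first path to each state shown):
  len 0: q0<-""
  len 1: q2<-"a", q3<-"b"
Found accept state at length 1.

"b"


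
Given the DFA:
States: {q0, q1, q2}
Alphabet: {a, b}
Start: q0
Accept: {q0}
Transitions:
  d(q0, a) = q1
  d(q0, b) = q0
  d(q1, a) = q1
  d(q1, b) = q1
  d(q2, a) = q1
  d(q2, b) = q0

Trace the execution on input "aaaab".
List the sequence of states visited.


Input: aaaab
d(q0, a) = q1
d(q1, a) = q1
d(q1, a) = q1
d(q1, a) = q1
d(q1, b) = q1


q0 -> q1 -> q1 -> q1 -> q1 -> q1


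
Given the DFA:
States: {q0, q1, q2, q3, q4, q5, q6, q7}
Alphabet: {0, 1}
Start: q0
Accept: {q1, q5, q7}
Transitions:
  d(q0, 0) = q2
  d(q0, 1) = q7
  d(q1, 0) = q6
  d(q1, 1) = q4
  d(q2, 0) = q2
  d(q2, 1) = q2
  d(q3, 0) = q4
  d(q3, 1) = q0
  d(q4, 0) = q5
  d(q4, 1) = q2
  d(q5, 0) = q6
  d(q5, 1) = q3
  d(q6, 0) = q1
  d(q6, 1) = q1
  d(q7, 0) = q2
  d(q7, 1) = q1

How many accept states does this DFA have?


Accept states listed: {q1, q5, q7}
Counting: q1(1) q5(2) q7(3)

3


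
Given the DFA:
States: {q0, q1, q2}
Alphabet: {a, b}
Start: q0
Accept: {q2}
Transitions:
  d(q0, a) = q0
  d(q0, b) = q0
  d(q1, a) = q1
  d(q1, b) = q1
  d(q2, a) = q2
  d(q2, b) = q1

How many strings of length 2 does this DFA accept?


Enumerating all length-2 strings:
  "aa" -> q0 [reject]
  "ab" -> q0 [reject]
  "ba" -> q0 [reject]
  "bb" -> q0 [reject]

0 out of 4


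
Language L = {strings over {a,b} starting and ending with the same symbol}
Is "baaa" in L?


first = 'b', last = 'a'

No, "baaa" is not in L


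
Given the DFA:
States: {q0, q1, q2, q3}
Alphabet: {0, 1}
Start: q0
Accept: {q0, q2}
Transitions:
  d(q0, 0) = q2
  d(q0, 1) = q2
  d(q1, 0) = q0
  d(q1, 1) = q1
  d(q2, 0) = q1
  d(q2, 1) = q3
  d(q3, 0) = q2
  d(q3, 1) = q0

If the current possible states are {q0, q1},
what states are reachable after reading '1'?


Apply transition on '1' from each current state:
  d(q0, 1) = q2
  d(q1, 1) = q1

{q1, q2}


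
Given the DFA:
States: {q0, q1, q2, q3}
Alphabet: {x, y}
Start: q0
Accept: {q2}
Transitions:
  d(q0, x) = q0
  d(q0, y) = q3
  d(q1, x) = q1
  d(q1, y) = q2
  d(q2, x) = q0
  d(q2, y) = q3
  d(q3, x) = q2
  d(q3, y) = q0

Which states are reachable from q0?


BFS from q0:
  layer 0: {q0}
  layer 1: {q3}
  layer 2: {q2}

{q0, q2, q3}


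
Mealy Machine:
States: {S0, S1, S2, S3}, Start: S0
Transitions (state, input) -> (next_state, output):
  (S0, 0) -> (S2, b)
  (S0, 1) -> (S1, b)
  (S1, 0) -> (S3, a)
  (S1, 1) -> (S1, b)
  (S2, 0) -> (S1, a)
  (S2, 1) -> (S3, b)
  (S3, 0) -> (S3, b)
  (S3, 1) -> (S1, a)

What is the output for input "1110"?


Step-by-step:
  (S0, 1) -> (S1, b)
  (S1, 1) -> (S1, b)
  (S1, 1) -> (S1, b)
  (S1, 0) -> (S3, a)

"bbba"


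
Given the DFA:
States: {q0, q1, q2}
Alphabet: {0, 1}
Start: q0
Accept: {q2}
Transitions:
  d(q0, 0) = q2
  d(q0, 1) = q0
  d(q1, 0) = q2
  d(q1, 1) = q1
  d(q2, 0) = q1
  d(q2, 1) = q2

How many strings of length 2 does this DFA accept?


Enumerating all length-2 strings:
  "00" -> q1 [reject]
  "01" -> q2 [accept]
  "10" -> q2 [accept]
  "11" -> q0 [reject]

2 out of 4


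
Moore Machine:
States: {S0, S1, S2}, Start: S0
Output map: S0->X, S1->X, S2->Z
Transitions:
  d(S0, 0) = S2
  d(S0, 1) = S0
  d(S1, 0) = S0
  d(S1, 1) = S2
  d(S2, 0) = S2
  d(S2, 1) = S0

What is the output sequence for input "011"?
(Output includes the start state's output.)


Start: S0 (output X)
  --0--> S2 (output Z)
  --1--> S0 (output X)
  --1--> S0 (output X)

"XZXX"


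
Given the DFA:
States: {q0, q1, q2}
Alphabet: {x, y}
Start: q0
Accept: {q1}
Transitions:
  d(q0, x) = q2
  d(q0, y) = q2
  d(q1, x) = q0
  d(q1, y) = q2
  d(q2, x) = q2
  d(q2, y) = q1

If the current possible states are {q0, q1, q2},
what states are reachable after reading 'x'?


Apply transition on 'x' from each current state:
  d(q0, x) = q2
  d(q1, x) = q0
  d(q2, x) = q2

{q0, q2}


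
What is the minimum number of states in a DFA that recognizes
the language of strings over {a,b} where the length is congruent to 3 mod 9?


States track (length) mod 9.
Need 9 states: one per remainder 0..8; accept = remainder 3.

9


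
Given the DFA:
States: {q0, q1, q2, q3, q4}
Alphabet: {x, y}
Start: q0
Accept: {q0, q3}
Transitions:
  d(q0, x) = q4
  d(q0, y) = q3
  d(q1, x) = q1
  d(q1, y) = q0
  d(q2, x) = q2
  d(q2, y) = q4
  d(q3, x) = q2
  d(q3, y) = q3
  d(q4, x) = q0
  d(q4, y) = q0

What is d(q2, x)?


Looking up transition d(q2, x)

q2


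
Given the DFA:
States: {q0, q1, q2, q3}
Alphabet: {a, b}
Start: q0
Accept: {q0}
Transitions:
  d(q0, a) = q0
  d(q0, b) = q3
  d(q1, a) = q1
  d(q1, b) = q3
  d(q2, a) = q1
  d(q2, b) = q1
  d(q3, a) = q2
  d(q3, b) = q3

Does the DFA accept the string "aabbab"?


Trace: q0 -> q0 -> q0 -> q3 -> q3 -> q2 -> q1
Final state: q1
Accept states: {q0}

No, rejected (final state q1 is not an accept state)


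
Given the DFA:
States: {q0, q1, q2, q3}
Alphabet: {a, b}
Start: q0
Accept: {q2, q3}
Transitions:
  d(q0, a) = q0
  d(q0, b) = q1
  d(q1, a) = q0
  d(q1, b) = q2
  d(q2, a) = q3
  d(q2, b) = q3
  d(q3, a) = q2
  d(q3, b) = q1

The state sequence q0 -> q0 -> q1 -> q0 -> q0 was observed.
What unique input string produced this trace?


Trace back each transition to find the symbol:
  q0 --[a]--> q0
  q0 --[b]--> q1
  q1 --[a]--> q0
  q0 --[a]--> q0

"abaa"


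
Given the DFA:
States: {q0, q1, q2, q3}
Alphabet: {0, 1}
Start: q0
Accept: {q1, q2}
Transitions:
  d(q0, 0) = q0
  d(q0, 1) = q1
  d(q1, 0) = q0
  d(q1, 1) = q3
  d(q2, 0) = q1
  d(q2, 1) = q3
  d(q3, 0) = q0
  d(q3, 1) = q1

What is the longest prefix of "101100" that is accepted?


Run the DFA, marking each prefix where the state is accepting:
  "" -> q0 [reject]
  "1" -> q1 [accept]
  "10" -> q0 [reject]
  "101" -> q1 [accept]
  "1011" -> q3 [reject]
  "10110" -> q0 [reject]
  "101100" -> q0 [reject]

"101"


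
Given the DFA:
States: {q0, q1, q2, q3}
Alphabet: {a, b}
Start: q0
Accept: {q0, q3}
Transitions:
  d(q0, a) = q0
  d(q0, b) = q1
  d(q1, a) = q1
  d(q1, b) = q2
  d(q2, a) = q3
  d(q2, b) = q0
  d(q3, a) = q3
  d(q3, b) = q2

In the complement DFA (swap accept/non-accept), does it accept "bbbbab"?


Trace: q0 -> q1 -> q2 -> q0 -> q1 -> q1 -> q2
Final: q2
Original accept: {q0, q3}
Complement: q2 is not in original accept

Yes, complement accepts (original rejects)


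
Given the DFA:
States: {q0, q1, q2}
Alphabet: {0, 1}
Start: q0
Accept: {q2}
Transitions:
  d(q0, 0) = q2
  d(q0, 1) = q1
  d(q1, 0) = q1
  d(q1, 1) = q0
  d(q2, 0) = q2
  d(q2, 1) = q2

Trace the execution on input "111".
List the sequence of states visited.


Input: 111
d(q0, 1) = q1
d(q1, 1) = q0
d(q0, 1) = q1


q0 -> q1 -> q0 -> q1


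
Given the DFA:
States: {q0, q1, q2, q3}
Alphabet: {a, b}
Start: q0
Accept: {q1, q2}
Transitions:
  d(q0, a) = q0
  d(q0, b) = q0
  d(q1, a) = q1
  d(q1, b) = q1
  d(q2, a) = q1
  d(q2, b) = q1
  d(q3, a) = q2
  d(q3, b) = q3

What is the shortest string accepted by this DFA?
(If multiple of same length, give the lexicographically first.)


BFS by string length (lex-first path to each state shown):
  len 0: q0<-""
  len 1: q0<-"a"
  len 2: q0<-"aa"
  len 3: q0<-"aaa"
  len 4: q0<-"aaaa"
  len 5: q0<-"aaaaa"
  len 6: q0<-"aaaaaa"
  len 7: q0<-"aaaaaaa"
  len 8: q0<-"aaaaaaaa"

No string accepted (empty language)


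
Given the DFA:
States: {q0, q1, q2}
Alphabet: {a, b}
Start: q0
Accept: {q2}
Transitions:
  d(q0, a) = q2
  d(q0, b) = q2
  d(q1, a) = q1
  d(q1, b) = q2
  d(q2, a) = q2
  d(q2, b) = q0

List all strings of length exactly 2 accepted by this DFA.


All strings of length 2: 4 total
Accepted: 2

"aa", "ba"


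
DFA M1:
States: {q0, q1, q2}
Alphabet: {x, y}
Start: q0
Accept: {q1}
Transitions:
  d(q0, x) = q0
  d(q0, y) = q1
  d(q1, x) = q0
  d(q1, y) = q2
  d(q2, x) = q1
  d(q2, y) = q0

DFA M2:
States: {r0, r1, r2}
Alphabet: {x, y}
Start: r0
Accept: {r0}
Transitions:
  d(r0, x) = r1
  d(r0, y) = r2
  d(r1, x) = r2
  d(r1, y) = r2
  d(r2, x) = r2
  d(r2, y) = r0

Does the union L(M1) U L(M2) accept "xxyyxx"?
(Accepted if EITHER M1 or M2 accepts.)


M1: final=q0 accepted=False
M2: final=r2 accepted=False

No, union rejects (neither accepts)


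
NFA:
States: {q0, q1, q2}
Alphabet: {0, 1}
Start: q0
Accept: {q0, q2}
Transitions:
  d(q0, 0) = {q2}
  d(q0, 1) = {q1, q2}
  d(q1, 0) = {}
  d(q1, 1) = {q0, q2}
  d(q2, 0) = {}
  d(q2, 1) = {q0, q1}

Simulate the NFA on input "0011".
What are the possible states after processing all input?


Start: {q0}
  --0--> {q2}
  --0--> {}
  --1--> {}
  --1--> {}

{} (empty set, no valid transitions)


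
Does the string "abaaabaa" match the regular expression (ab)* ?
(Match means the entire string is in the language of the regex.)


|string| = 8; first = 'a'; last = 'a'

No, "abaaabaa" does not match (ab)*


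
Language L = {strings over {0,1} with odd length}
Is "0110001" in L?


length = 7; 7 mod 2 = 1

Yes, "0110001" is in L


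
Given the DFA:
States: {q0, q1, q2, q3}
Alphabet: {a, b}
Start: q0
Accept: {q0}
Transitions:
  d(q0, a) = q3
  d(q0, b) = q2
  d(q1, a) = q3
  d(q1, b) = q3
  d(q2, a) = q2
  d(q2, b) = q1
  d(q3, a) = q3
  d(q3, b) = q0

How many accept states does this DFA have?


Accept states listed: {q0}
Counting: q0(1)

1


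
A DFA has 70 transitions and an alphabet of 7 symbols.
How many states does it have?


Each state has exactly one transition per symbol.
states = transitions / |alphabet| = 70 / 7 = 10

10


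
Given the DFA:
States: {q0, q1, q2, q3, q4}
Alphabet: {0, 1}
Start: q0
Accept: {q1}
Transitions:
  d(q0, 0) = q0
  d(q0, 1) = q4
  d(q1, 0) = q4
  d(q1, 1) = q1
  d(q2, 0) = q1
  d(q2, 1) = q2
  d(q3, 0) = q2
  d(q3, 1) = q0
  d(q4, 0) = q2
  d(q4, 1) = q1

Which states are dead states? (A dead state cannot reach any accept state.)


Forward reachability from each state:
  q0 -> reaches accept state q1 (live)
  q1 -> reaches accept state q1 (live)
  q2 -> reaches accept state q1 (live)
  q3 -> reaches accept state q1 (live)
  q4 -> reaches accept state q1 (live)

None (all states can reach an accept state)


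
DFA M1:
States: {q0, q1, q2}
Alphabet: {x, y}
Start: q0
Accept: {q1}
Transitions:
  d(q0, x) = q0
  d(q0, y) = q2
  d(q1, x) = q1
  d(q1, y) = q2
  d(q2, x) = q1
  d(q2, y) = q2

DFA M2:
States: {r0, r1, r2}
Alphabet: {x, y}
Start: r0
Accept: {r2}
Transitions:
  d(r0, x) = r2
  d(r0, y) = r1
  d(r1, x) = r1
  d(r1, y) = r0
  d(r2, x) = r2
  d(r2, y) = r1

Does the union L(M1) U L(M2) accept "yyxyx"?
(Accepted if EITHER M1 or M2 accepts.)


M1: final=q1 accepted=True
M2: final=r1 accepted=False

Yes, union accepts


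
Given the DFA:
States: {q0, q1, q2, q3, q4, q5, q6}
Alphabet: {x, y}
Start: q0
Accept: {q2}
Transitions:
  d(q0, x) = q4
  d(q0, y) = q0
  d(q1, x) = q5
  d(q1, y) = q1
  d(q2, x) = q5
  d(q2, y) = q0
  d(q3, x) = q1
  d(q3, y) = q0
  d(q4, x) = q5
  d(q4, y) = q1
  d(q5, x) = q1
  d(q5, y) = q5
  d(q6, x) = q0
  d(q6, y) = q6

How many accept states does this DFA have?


Accept states listed: {q2}
Counting: q2(1)

1


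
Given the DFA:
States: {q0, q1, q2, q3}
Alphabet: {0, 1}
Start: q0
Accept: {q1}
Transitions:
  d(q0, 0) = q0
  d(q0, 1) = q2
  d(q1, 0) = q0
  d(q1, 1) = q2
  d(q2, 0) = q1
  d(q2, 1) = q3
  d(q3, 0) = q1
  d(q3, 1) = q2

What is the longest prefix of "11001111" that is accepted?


Run the DFA, marking each prefix where the state is accepting:
  "" -> q0 [reject]
  "1" -> q2 [reject]
  "11" -> q3 [reject]
  "110" -> q1 [accept]
  "1100" -> q0 [reject]
  "11001" -> q2 [reject]
  "110011" -> q3 [reject]
  "1100111" -> q2 [reject]
  "11001111" -> q3 [reject]

"110"


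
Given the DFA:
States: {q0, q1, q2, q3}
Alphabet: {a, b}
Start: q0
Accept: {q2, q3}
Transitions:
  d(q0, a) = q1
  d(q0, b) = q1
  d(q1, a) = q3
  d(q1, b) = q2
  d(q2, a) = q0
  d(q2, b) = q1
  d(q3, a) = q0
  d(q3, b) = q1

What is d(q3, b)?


Looking up transition d(q3, b)

q1


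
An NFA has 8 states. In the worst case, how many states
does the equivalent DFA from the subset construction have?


Subset construction: one DFA state per subset of NFA states.
2^8 = 256

256


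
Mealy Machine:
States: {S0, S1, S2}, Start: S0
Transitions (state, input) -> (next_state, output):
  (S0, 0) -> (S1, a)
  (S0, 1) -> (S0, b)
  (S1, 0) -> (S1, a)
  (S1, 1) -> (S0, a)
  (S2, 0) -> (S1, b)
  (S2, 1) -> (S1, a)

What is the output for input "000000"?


Step-by-step:
  (S0, 0) -> (S1, a)
  (S1, 0) -> (S1, a)
  (S1, 0) -> (S1, a)
  (S1, 0) -> (S1, a)
  (S1, 0) -> (S1, a)
  (S1, 0) -> (S1, a)

"aaaaaa"


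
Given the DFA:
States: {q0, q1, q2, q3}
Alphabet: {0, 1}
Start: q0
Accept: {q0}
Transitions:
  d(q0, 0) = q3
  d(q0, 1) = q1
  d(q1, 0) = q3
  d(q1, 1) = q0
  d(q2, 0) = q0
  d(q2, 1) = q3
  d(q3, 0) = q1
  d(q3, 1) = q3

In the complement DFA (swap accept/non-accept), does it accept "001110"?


Trace: q0 -> q3 -> q1 -> q0 -> q1 -> q0 -> q3
Final: q3
Original accept: {q0}
Complement: q3 is not in original accept

Yes, complement accepts (original rejects)


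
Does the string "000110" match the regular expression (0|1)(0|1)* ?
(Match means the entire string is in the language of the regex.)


|string| = 6; first = '0'; last = '0'

Yes, "000110" matches (0|1)(0|1)*


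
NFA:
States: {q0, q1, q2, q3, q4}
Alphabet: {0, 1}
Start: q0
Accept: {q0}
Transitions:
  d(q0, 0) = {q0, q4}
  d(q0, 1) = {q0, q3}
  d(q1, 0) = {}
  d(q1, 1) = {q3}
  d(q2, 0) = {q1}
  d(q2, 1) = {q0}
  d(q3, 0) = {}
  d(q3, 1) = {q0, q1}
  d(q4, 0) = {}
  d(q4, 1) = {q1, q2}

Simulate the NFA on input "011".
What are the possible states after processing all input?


Start: {q0}
  --0--> {q0, q4}
  --1--> {q0, q1, q2, q3}
  --1--> {q0, q1, q3}

{q0, q1, q3}


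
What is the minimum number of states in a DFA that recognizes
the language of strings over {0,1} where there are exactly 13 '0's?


States: count = 0, 1, ..., 13 (that's 14 states), plus a dead state for count > 13.
Total: 14 + 1 = 15. Accept = count-13 state.

15


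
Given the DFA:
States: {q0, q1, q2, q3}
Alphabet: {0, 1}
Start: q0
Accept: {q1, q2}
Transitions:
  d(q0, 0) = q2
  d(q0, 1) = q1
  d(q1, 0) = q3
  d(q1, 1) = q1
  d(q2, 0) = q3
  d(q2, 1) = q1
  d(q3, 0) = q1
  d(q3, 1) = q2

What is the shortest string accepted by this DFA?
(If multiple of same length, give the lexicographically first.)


BFS by string length (lex-first path to each state shown):
  len 0: q0<-""
  len 1: q1<-"1", q2<-"0"
Found accept state at length 1.

"0"


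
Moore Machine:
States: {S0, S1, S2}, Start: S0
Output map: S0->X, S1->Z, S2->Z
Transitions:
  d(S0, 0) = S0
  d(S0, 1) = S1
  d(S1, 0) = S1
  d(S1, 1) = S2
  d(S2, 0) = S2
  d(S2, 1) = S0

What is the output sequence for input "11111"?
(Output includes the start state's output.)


Start: S0 (output X)
  --1--> S1 (output Z)
  --1--> S2 (output Z)
  --1--> S0 (output X)
  --1--> S1 (output Z)
  --1--> S2 (output Z)

"XZZXZZ"


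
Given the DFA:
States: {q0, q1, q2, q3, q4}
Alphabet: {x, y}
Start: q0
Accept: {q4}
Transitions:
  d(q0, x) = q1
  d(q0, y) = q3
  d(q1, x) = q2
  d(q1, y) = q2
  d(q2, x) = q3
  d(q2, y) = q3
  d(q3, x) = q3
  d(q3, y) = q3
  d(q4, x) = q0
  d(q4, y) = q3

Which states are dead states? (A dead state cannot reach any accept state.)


Forward reachability from each state:
  q0 -> reaches {q0, q1, q2, q3}, no accept state (dead)
  q1 -> reaches {q1, q2, q3}, no accept state (dead)
  q2 -> reaches {q2, q3}, no accept state (dead)
  q3 -> reaches {q3}, no accept state (dead)
  q4 -> reaches accept state q4 (live)

{q0, q1, q2, q3}


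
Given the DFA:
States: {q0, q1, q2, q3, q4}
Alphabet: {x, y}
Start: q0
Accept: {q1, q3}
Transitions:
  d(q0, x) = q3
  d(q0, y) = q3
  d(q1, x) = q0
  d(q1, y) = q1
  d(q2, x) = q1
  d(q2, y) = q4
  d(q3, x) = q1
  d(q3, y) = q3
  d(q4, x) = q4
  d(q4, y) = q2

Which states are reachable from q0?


BFS from q0:
  layer 0: {q0}
  layer 1: {q3}
  layer 2: {q1}

{q0, q1, q3}


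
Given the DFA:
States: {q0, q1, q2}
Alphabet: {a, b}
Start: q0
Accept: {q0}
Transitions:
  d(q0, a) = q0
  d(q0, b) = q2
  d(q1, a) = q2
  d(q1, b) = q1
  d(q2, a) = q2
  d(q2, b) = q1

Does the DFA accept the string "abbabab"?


Trace: q0 -> q0 -> q2 -> q1 -> q2 -> q1 -> q2 -> q1
Final state: q1
Accept states: {q0}

No, rejected (final state q1 is not an accept state)


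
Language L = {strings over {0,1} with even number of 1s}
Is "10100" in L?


count('1') = 2; 2 mod 2 = 0

Yes, "10100" is in L


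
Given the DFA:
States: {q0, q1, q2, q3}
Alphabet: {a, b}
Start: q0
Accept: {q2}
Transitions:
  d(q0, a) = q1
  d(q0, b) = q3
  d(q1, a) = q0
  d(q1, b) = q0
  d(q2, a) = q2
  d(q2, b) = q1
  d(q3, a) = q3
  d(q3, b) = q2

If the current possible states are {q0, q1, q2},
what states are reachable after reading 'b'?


Apply transition on 'b' from each current state:
  d(q0, b) = q3
  d(q1, b) = q0
  d(q2, b) = q1

{q0, q1, q3}


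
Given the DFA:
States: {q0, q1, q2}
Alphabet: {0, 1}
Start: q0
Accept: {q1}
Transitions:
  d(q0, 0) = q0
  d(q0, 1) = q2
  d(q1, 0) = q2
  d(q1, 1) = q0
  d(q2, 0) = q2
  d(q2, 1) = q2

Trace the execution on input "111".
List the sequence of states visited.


Input: 111
d(q0, 1) = q2
d(q2, 1) = q2
d(q2, 1) = q2


q0 -> q2 -> q2 -> q2


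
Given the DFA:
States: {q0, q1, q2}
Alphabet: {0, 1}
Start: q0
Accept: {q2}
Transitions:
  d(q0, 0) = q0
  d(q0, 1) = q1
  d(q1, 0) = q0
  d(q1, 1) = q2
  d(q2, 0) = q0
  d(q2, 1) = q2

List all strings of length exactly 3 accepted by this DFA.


All strings of length 3: 8 total
Accepted: 2

"011", "111"


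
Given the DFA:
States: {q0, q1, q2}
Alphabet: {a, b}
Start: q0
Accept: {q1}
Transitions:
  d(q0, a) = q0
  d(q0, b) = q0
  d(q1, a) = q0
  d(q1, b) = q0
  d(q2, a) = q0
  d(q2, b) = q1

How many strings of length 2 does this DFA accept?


Enumerating all length-2 strings:
  "aa" -> q0 [reject]
  "ab" -> q0 [reject]
  "ba" -> q0 [reject]
  "bb" -> q0 [reject]

0 out of 4


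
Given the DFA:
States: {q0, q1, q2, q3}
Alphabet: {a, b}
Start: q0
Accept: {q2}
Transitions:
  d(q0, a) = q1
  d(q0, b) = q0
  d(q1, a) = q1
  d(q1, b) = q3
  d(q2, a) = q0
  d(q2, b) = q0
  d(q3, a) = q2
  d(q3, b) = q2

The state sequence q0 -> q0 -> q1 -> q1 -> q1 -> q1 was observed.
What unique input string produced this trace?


Trace back each transition to find the symbol:
  q0 --[b]--> q0
  q0 --[a]--> q1
  q1 --[a]--> q1
  q1 --[a]--> q1
  q1 --[a]--> q1

"baaaa"


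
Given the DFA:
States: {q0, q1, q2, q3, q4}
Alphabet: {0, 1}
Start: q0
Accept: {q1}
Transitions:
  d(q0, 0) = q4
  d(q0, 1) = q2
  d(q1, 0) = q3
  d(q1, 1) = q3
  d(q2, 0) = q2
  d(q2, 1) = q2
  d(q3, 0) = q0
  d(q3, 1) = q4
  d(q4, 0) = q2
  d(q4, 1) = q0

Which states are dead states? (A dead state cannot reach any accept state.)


Forward reachability from each state:
  q0 -> reaches {q0, q2, q4}, no accept state (dead)
  q1 -> reaches accept state q1 (live)
  q2 -> reaches {q2}, no accept state (dead)
  q3 -> reaches {q0, q2, q3, q4}, no accept state (dead)
  q4 -> reaches {q0, q2, q4}, no accept state (dead)

{q0, q2, q3, q4}


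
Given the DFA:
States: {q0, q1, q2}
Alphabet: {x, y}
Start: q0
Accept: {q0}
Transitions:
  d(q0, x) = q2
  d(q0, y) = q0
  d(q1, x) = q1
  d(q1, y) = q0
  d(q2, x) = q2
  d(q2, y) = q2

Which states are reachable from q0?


BFS from q0:
  layer 0: {q0}
  layer 1: {q2}

{q0, q2}


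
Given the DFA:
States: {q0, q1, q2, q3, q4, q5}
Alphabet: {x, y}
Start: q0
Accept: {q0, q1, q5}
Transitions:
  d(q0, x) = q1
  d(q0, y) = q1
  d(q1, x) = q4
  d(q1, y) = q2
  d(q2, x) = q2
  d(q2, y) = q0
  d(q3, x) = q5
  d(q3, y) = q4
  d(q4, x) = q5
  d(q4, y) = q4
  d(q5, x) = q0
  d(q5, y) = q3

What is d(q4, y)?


Looking up transition d(q4, y)

q4


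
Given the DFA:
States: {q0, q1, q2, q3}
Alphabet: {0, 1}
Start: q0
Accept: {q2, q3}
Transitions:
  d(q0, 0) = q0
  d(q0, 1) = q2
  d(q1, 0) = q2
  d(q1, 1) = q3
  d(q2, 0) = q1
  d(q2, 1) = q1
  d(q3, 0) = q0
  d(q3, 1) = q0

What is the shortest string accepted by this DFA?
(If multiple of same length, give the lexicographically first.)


BFS by string length (lex-first path to each state shown):
  len 0: q0<-""
  len 1: q0<-"0", q2<-"1"
Found accept state at length 1.

"1"


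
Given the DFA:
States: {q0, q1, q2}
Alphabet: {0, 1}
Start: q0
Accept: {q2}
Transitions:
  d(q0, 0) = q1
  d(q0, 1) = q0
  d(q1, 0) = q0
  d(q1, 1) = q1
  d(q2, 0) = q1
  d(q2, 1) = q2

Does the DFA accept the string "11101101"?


Trace: q0 -> q0 -> q0 -> q0 -> q1 -> q1 -> q1 -> q0 -> q0
Final state: q0
Accept states: {q2}

No, rejected (final state q0 is not an accept state)


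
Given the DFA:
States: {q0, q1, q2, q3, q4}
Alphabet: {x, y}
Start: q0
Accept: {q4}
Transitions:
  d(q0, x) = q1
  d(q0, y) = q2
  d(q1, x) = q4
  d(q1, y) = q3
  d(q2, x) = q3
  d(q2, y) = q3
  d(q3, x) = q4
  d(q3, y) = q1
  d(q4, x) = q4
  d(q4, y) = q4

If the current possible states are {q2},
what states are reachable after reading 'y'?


Apply transition on 'y' from each current state:
  d(q2, y) = q3

{q3}


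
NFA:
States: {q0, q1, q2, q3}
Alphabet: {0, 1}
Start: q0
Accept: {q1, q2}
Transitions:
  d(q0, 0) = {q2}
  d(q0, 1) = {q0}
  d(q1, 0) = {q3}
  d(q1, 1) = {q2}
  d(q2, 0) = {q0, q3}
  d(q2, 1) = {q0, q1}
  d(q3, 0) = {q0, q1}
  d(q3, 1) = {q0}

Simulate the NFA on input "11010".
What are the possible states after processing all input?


Start: {q0}
  --1--> {q0}
  --1--> {q0}
  --0--> {q2}
  --1--> {q0, q1}
  --0--> {q2, q3}

{q2, q3}


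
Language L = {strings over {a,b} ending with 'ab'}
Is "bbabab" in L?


last two symbols = 'ab'

Yes, "bbabab" is in L


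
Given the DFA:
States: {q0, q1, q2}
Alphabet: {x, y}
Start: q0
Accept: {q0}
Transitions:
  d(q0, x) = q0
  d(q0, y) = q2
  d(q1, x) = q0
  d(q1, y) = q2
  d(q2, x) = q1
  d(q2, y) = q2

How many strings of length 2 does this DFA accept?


Enumerating all length-2 strings:
  "xx" -> q0 [accept]
  "xy" -> q2 [reject]
  "yx" -> q1 [reject]
  "yy" -> q2 [reject]

1 out of 4


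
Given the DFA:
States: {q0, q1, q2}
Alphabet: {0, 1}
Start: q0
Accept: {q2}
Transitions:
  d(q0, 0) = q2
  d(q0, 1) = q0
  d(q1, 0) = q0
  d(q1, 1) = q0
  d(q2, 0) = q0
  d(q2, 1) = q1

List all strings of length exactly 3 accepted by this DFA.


All strings of length 3: 8 total
Accepted: 2

"000", "110"


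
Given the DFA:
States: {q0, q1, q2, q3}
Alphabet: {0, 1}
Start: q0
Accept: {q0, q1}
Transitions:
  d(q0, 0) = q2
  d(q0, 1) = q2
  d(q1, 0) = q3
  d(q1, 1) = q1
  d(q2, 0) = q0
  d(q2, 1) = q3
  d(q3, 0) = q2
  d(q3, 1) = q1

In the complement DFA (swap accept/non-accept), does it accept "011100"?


Trace: q0 -> q2 -> q3 -> q1 -> q1 -> q3 -> q2
Final: q2
Original accept: {q0, q1}
Complement: q2 is not in original accept

Yes, complement accepts (original rejects)


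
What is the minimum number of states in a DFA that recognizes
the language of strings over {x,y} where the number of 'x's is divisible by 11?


States track (count of 'x') mod 11.
Need 11 states: one per remainder 0..10; accept = remainder 0.

11


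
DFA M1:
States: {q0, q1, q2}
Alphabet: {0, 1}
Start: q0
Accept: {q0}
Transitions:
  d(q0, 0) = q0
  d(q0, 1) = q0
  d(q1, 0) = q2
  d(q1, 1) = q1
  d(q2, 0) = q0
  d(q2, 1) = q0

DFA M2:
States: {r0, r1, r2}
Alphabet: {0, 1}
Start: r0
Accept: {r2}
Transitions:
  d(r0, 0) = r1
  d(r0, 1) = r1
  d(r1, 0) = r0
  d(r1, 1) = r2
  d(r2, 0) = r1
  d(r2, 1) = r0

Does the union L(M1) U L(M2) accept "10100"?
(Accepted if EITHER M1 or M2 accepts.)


M1: final=q0 accepted=True
M2: final=r1 accepted=False

Yes, union accepts


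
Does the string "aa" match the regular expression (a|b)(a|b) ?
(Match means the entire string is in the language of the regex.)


|string| = 2; first = 'a'; last = 'a'

Yes, "aa" matches (a|b)(a|b)


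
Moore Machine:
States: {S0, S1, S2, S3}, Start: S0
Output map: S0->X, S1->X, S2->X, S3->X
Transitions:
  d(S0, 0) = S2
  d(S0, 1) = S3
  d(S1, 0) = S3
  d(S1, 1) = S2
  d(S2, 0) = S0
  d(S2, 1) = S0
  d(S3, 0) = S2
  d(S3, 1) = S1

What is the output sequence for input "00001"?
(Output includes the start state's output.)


Start: S0 (output X)
  --0--> S2 (output X)
  --0--> S0 (output X)
  --0--> S2 (output X)
  --0--> S0 (output X)
  --1--> S3 (output X)

"XXXXXX"


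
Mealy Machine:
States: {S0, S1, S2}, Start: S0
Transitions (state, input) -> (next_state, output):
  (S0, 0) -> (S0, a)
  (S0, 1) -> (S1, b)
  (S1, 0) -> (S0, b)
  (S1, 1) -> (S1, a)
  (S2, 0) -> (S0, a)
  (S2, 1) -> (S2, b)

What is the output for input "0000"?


Step-by-step:
  (S0, 0) -> (S0, a)
  (S0, 0) -> (S0, a)
  (S0, 0) -> (S0, a)
  (S0, 0) -> (S0, a)

"aaaa"


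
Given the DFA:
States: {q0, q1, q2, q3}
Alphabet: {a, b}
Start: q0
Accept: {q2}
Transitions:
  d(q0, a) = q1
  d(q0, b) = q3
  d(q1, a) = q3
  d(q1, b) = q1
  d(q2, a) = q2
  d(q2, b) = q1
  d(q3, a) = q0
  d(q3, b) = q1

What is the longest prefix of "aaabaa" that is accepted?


Run the DFA, marking each prefix where the state is accepting:
  "" -> q0 [reject]
  "a" -> q1 [reject]
  "aa" -> q3 [reject]
  "aaa" -> q0 [reject]
  "aaab" -> q3 [reject]
  "aaaba" -> q0 [reject]
  "aaabaa" -> q1 [reject]

No prefix is accepted


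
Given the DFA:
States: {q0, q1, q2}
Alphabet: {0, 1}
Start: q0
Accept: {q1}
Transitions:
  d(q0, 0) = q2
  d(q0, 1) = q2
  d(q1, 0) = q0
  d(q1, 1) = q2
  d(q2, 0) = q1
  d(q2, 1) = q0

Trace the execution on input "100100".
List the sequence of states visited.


Input: 100100
d(q0, 1) = q2
d(q2, 0) = q1
d(q1, 0) = q0
d(q0, 1) = q2
d(q2, 0) = q1
d(q1, 0) = q0


q0 -> q2 -> q1 -> q0 -> q2 -> q1 -> q0


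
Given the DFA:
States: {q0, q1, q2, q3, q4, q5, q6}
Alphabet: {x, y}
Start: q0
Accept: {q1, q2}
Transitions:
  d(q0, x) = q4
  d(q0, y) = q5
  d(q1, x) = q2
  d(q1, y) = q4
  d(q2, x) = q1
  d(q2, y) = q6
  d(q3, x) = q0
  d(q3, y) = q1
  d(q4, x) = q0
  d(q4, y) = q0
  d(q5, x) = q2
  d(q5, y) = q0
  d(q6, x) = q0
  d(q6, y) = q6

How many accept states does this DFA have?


Accept states listed: {q1, q2}
Counting: q1(1) q2(2)

2


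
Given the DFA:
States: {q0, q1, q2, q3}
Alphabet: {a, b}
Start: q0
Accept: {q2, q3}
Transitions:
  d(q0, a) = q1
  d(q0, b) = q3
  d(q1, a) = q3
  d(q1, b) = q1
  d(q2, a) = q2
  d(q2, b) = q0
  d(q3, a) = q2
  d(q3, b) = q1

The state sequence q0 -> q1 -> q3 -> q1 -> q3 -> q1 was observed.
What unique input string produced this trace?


Trace back each transition to find the symbol:
  q0 --[a]--> q1
  q1 --[a]--> q3
  q3 --[b]--> q1
  q1 --[a]--> q3
  q3 --[b]--> q1

"aabab"


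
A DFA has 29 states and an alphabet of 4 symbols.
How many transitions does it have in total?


Each state has exactly one transition per symbol.
29 * 4 = 116

116


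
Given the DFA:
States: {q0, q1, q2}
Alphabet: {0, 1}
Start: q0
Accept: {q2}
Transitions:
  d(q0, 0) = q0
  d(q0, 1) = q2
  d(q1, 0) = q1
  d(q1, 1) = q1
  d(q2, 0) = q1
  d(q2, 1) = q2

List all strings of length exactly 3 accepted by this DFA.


All strings of length 3: 8 total
Accepted: 3

"001", "011", "111"


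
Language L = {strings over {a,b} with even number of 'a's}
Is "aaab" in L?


count('a') = 3; 3 mod 2 = 1

No, "aaab" is not in L


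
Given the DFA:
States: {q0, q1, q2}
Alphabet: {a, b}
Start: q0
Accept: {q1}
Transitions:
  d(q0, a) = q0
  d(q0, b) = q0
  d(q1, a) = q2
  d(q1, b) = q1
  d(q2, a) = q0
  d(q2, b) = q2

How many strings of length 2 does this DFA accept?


Enumerating all length-2 strings:
  "aa" -> q0 [reject]
  "ab" -> q0 [reject]
  "ba" -> q0 [reject]
  "bb" -> q0 [reject]

0 out of 4


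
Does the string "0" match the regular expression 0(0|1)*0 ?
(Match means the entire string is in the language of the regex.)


|string| = 1; first = '0'; last = '0'

No, "0" does not match 0(0|1)*0


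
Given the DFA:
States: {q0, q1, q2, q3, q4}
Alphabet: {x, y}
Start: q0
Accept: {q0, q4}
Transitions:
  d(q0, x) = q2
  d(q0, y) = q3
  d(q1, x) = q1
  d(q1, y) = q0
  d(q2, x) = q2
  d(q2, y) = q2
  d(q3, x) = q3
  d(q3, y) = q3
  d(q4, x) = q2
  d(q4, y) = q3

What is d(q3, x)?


Looking up transition d(q3, x)

q3


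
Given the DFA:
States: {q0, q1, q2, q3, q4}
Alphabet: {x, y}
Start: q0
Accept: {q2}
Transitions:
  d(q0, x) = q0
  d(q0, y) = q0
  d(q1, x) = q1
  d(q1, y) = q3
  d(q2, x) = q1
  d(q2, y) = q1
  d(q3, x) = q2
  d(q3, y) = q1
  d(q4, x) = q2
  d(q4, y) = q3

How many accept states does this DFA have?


Accept states listed: {q2}
Counting: q2(1)

1


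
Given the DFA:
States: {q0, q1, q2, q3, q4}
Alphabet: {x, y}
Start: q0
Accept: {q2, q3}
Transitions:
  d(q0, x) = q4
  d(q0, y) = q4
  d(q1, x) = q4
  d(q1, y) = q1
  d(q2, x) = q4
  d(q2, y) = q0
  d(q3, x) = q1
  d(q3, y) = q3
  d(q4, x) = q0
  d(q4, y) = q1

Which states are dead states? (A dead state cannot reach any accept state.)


Forward reachability from each state:
  q0 -> reaches {q0, q1, q4}, no accept state (dead)
  q1 -> reaches {q0, q1, q4}, no accept state (dead)
  q2 -> reaches accept state q2 (live)
  q3 -> reaches accept state q3 (live)
  q4 -> reaches {q0, q1, q4}, no accept state (dead)

{q0, q1, q4}


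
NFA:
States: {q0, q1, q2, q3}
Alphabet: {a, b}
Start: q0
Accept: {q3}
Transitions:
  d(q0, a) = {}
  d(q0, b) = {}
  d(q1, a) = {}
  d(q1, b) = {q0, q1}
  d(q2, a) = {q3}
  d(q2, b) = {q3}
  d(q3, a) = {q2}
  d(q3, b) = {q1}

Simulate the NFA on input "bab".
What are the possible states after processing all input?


Start: {q0}
  --b--> {}
  --a--> {}
  --b--> {}

{} (empty set, no valid transitions)


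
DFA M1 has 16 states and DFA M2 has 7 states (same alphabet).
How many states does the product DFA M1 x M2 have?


Product construction pairs every M1 state with every M2 state.
16 * 7 = 112

112


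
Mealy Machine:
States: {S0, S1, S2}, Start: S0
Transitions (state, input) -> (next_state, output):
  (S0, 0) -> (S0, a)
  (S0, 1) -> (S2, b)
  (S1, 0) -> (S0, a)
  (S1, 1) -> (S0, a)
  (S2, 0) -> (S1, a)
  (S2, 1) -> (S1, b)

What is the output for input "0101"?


Step-by-step:
  (S0, 0) -> (S0, a)
  (S0, 1) -> (S2, b)
  (S2, 0) -> (S1, a)
  (S1, 1) -> (S0, a)

"abaa"


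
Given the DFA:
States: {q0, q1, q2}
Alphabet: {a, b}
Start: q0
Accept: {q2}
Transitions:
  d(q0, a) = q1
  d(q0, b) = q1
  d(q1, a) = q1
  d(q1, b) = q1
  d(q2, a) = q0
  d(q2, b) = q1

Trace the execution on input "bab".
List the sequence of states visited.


Input: bab
d(q0, b) = q1
d(q1, a) = q1
d(q1, b) = q1


q0 -> q1 -> q1 -> q1
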